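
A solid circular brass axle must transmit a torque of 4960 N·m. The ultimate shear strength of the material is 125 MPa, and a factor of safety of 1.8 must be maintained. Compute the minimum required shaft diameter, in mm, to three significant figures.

Allowable shear stress τ_allow = 125/1.8 = 69.44 MPa.
For a solid shaft τ = 16T/(πd³), so d³ = 16T/(π τ_allow) = 16×4960000/(π×69.44) = 363800 mm³.
d = (363800)^(1/3) = 71.38 mm.

d = 71.4 mm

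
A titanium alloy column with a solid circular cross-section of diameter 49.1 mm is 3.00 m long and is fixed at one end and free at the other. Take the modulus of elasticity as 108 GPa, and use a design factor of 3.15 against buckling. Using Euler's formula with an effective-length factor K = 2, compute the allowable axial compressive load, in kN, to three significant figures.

I = πd⁴/64 = π×49.1⁴/64 = 285300 mm⁴.
Effective length L_e = KL = 2×3.00 m = 6000 mm.
Euler critical load P_cr = π²EI/L_e² = π²×108000×285300/6000² = 8447 N.
P_allow = P_cr/n = 8447/3.15 = 2682 N.

P_allow = 2.68 kN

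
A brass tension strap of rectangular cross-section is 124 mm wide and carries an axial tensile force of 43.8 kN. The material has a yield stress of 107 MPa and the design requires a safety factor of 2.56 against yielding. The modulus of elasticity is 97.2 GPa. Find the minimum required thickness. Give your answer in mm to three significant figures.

σ_allow = 107/2.56 = 41.80 MPa.
Required area A = F/σ_allow = 43800/41.80 = 1048 mm².
t = A/w = 1048/124 = 8.451 mm.

t = 8.45 mm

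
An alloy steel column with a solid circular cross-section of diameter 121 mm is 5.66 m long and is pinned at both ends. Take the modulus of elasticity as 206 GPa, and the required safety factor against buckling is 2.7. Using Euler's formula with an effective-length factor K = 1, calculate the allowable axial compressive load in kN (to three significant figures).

P_allow = 247 kN

I = πd⁴/64 = π×121⁴/64 = 1.052×10^7 mm⁴.
Effective length L_e = KL = 1×5.66 m = 5660 mm.
Euler critical load P_cr = π²EI/L_e² = π²×206000×1.052×10^7/5660² = 667800 N.
P_allow = P_cr/n = 667800/2.7 = 247300 N.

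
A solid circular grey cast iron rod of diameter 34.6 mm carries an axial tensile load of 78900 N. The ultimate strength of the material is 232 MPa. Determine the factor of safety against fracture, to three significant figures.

n = 2.76

A = πd²/4 = 940.2 mm².
σ = F/A = 78900/940.2 = 83.91 MPa.
n = 232/83.91 = 2.765.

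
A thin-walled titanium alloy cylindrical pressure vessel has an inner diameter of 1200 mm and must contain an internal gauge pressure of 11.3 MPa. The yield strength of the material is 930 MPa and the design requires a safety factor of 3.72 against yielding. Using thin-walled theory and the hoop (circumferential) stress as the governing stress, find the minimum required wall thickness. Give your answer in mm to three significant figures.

t = 27.1 mm

σ_allow = 930/3.72 = 250.0 MPa.
Hoop stress σ_h = pD/(2t), so t = pD/(2σ_allow) = 11.3×1200/(2×250.0) = 27.12 mm.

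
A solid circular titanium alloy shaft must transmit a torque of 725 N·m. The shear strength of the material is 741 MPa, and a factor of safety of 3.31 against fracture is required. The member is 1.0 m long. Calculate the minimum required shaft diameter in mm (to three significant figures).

Allowable shear stress τ_allow = 741/3.31 = 223.9 MPa.
For a solid shaft τ = 16T/(πd³), so d³ = 16T/(π τ_allow) = 16×725000/(π×223.9) = 16490 mm³.
d = (16490)^(1/3) = 25.45 mm.

d = 25.5 mm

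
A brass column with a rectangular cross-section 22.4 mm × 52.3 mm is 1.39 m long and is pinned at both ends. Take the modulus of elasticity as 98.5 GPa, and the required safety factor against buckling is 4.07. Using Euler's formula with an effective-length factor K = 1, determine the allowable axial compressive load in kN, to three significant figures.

P_allow = 6.06 kN

Buckling occurs about the weak axis: I_min = h·b³/12 = 52.3×22.4³/12 = 48990 mm⁴ (b = 22.4 mm is the smaller dimension).
Effective length L_e = KL = 1×1.39 m = 1390 mm.
Euler critical load P_cr = π²EI/L_e² = π²×98500×48990/1390² = 24650 N.
P_allow = P_cr/n = 24650/4.07 = 6056 N.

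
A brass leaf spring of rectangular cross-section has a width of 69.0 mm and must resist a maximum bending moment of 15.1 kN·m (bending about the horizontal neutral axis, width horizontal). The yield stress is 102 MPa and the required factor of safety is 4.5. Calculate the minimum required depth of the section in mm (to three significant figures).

h = 241 mm

σ_allow = 102/4.5 = 22.67 MPa.
For a rectangular section σ = 6M/(bh²), so h² = 6M/(b σ_allow) = 6×1.5100×10^7/(69.0×22.67) = 57930 mm².
h = 240.7 mm.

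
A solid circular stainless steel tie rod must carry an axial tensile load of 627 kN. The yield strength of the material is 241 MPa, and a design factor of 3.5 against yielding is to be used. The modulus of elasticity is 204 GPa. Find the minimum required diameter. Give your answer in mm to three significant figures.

d = 108 mm

Allowable stress σ_allow = 241/3.5 = 68.86 MPa.
Required area A = F/σ_allow = 627000/68.86 = 9106 mm².
A = πd²/4 → d = √(4A/π) = 107.7 mm.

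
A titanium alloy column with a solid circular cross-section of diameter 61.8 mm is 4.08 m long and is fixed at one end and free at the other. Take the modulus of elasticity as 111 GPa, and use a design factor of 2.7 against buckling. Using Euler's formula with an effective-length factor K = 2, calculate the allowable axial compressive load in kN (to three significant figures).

P_allow = 4.36 kN

I = πd⁴/64 = π×61.8⁴/64 = 716000 mm⁴.
Effective length L_e = KL = 2×4.08 m = 8160 mm.
Euler critical load P_cr = π²EI/L_e² = π²×111000×716000/8160² = 11780 N.
P_allow = P_cr/n = 11780/2.7 = 4363 N.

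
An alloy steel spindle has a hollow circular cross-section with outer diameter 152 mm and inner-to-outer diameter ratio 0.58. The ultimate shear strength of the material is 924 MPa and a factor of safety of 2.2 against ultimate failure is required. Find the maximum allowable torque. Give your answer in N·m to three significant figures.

T_allow = 2.57×10^5 N·m

τ_allow = 924/2.2 = 420.0 MPa.
For a hollow shaft T_allow = τ_allow·πd_o³(1−k⁴)/16 with 1−k⁴ = 0.8868, so πd_o³(1−k⁴)/16 = 611500 mm³.
T_allow = 420.0×611500 = 2.568×10^8 N·mm = 256800 N·m.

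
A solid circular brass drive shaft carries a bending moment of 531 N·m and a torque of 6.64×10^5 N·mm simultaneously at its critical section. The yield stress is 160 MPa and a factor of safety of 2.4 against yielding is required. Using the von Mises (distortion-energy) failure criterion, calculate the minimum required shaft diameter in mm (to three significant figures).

d = 49.3 mm

σ_allow = σ_y/n = 160/2.4 = 66.67 MPa.
For a solid shaft σ_b = 32M/(πd³) and τ = 16T/(πd³), so the von Mises stress is σ' = (16/πd³)·√(4M²+3T²).
√(4M²+3T²) = √(4×(531000)² + 3×(664000)²) = 1.565×10^6 N·mm.
d³ = 16×1.565×10^6/(π×66.67) = 119600 mm³.
d = 49.27 mm.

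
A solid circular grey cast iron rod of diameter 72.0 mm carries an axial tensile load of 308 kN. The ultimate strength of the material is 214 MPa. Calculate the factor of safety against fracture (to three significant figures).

n = 2.83

A = πd²/4 = 4072 mm².
σ = F/A = 308000/4072 = 75.65 MPa.
n = 214/75.65 = 2.829.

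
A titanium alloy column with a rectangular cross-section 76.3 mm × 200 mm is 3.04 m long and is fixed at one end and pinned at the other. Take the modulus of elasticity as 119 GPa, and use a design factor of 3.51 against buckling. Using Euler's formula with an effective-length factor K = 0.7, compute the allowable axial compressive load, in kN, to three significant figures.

Buckling occurs about the weak axis: I_min = h·b³/12 = 200×76.3³/12 = 7.403×10^6 mm⁴ (b = 76.3 mm is the smaller dimension).
Effective length L_e = KL = 0.7×3.04 m = 2128 mm.
Euler critical load P_cr = π²EI/L_e² = π²×119000×7.403×10^6/2128² = 1.920×10^6 N.
P_allow = P_cr/n = 1.920×10^6/3.51 = 547000 N.

P_allow = 547 kN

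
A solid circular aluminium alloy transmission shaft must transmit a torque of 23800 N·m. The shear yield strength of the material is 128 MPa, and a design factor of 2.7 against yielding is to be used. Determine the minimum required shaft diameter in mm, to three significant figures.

d = 137 mm

Allowable shear stress τ_allow = 128/2.7 = 47.41 MPa.
For a solid shaft τ = 16T/(πd³), so d³ = 16T/(π τ_allow) = 16×2.3800×10^7/(π×47.41) = 2.557×10^6 mm³.
d = (2.557×10^6)^(1/3) = 136.7 mm.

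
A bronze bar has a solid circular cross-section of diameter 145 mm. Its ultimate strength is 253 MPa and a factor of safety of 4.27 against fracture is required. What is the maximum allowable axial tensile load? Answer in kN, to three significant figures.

σ_allow = 253/4.27 = 59.25 MPa.
A = πd²/4 = π×145²/4 = 16510 mm².
F_allow = σ_allow × A = 59.25×16510 = 978400 N.

F_allow = 978 kN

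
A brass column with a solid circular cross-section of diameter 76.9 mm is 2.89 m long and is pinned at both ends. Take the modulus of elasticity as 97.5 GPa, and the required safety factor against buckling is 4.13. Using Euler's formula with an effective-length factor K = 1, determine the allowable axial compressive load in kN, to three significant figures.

P_allow = 47.9 kN

I = πd⁴/64 = π×76.9⁴/64 = 1.717×10^6 mm⁴.
Effective length L_e = KL = 1×2.89 m = 2890 mm.
Euler critical load P_cr = π²EI/L_e² = π²×97500×1.717×10^6/2890² = 197800 N.
P_allow = P_cr/n = 197800/4.13 = 47890 N.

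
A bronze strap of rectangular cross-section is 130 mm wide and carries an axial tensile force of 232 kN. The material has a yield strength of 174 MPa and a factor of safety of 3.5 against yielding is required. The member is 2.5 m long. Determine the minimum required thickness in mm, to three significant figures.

σ_allow = 174/3.5 = 49.71 MPa.
Required area A = F/σ_allow = 232000/49.71 = 4667 mm².
t = A/w = 4667/130 = 35.90 mm.

t = 35.9 mm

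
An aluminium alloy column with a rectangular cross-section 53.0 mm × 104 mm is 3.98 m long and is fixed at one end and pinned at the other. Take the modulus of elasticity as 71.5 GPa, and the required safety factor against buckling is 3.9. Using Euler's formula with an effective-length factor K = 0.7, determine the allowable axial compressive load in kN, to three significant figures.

Buckling occurs about the weak axis: I_min = h·b³/12 = 104×53.0³/12 = 1.290×10^6 mm⁴ (b = 53.0 mm is the smaller dimension).
Effective length L_e = KL = 0.7×3.98 m = 2786 mm.
Euler critical load P_cr = π²EI/L_e² = π²×71500×1.290×10^6/2786² = 117300 N.
P_allow = P_cr/n = 117300/3.9 = 30080 N.

P_allow = 30.1 kN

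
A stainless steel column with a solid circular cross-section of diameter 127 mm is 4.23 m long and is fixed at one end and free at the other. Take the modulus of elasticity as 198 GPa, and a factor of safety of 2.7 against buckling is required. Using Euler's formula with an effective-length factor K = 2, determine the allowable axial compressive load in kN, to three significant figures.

P_allow = 129 kN

I = πd⁴/64 = π×127⁴/64 = 1.277×10^7 mm⁴.
Effective length L_e = KL = 2×4.23 m = 8460 mm.
Euler critical load P_cr = π²EI/L_e² = π²×198000×1.277×10^7/8460² = 348700 N.
P_allow = P_cr/n = 348700/2.7 = 129100 N.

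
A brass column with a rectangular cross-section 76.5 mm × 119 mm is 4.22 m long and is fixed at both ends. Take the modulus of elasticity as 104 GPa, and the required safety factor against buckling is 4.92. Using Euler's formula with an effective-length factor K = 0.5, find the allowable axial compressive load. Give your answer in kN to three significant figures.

P_allow = 208 kN

Buckling occurs about the weak axis: I_min = h·b³/12 = 119×76.5³/12 = 4.440×10^6 mm⁴ (b = 76.5 mm is the smaller dimension).
Effective length L_e = KL = 0.5×4.22 m = 2110 mm.
Euler critical load P_cr = π²EI/L_e² = π²×104000×4.440×10^6/2110² = 1.024×10^6 N.
P_allow = P_cr/n = 1.024×10^6/4.92 = 208000 N.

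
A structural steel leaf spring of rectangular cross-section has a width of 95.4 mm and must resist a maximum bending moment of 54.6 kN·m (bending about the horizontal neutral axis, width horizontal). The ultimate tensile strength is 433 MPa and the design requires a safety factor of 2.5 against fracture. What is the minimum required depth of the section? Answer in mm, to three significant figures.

σ_allow = 433/2.5 = 173.2 MPa.
For a rectangular section σ = 6M/(bh²), so h² = 6M/(b σ_allow) = 6×5.4600×10^7/(95.4×173.2) = 19830 mm².
h = 140.8 mm.

h = 141 mm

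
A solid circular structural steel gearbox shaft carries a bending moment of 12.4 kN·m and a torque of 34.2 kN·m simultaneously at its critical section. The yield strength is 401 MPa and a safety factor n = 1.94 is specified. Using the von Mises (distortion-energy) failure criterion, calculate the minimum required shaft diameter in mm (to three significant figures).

σ_allow = σ_y/n = 401/1.94 = 206.7 MPa.
For a solid shaft σ_b = 32M/(πd³) and τ = 16T/(πd³), so the von Mises stress is σ' = (16/πd³)·√(4M²+3T²).
√(4M²+3T²) = √(4×(1.240×10^7)² + 3×(3.420×10^7)²) = 6.422×10^7 N·mm.
d³ = 16×6.422×10^7/(π×206.7) = 1.582×10^6 mm³.
d = 116.5 mm.

d = 117 mm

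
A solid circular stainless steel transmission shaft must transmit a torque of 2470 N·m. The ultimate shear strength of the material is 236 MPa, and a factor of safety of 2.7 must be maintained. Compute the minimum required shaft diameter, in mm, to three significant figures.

d = 52.4 mm

Allowable shear stress τ_allow = 236/2.7 = 87.41 MPa.
For a solid shaft τ = 16T/(πd³), so d³ = 16T/(π τ_allow) = 16×2470000/(π×87.41) = 143900 mm³.
d = (143900)^(1/3) = 52.41 mm.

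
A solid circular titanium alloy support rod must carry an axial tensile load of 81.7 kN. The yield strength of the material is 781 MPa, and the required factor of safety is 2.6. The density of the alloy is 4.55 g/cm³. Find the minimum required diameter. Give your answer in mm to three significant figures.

Allowable stress σ_allow = 781/2.6 = 300.4 MPa.
Required area A = F/σ_allow = 81700/300.4 = 272.0 mm².
A = πd²/4 → d = √(4A/π) = 18.61 mm.

d = 18.6 mm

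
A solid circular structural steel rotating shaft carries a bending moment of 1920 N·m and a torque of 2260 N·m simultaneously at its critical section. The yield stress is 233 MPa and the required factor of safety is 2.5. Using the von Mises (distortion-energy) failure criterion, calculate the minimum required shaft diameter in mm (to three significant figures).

d = 66.9 mm

σ_allow = σ_y/n = 233/2.5 = 93.20 MPa.
For a solid shaft σ_b = 32M/(πd³) and τ = 16T/(πd³), so the von Mises stress is σ' = (16/πd³)·√(4M²+3T²).
√(4M²+3T²) = √(4×(1.920×10^6)² + 3×(2.260×10^6)²) = 5.483×10^6 N·mm.
d³ = 16×5.483×10^6/(π×93.20) = 299600 mm³.
d = 66.92 mm.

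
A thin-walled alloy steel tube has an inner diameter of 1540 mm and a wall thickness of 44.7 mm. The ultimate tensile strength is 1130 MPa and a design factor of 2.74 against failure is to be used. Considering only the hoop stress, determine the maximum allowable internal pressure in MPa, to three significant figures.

σ_allow = 1130/2.74 = 412.4 MPa.
σ_h = pD/(2t) → p_allow = 2σ_allow t/D = 2×412.4×44.7/1540 = 23.94 MPa.

p_allow = 23.9 MPa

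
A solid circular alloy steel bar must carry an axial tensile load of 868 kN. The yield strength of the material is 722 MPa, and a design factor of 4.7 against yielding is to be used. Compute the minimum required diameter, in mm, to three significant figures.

Allowable stress σ_allow = 722/4.7 = 153.6 MPa.
Required area A = F/σ_allow = 868000/153.6 = 5650 mm².
A = πd²/4 → d = √(4A/π) = 84.82 mm.

d = 84.8 mm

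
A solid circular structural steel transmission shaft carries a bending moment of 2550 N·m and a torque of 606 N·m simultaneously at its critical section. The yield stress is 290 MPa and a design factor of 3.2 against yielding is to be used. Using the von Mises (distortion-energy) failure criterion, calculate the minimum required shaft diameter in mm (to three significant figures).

σ_allow = σ_y/n = 290/3.2 = 90.62 MPa.
For a solid shaft σ_b = 32M/(πd³) and τ = 16T/(πd³), so the von Mises stress is σ' = (16/πd³)·√(4M²+3T²).
√(4M²+3T²) = √(4×(2.550×10^6)² + 3×(606000)²) = 5.207×10^6 N·mm.
d³ = 16×5.207×10^6/(π×90.62) = 292600 mm³.
d = 66.39 mm.

d = 66.4 mm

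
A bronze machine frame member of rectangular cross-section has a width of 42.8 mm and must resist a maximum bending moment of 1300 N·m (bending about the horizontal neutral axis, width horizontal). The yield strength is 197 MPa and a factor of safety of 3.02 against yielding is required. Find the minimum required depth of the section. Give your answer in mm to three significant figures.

h = 52.9 mm

σ_allow = 197/3.02 = 65.23 MPa.
For a rectangular section σ = 6M/(bh²), so h² = 6M/(b σ_allow) = 6×1300000/(42.8×65.23) = 2794 mm².
h = 52.86 mm.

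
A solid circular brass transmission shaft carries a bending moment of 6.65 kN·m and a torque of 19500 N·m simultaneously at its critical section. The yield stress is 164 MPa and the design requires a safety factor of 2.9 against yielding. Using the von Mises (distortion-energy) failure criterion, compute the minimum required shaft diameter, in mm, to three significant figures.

d = 148 mm

σ_allow = σ_y/n = 164/2.9 = 56.55 MPa.
For a solid shaft σ_b = 32M/(πd³) and τ = 16T/(πd³), so the von Mises stress is σ' = (16/πd³)·√(4M²+3T²).
√(4M²+3T²) = √(4×(6.650×10^6)² + 3×(1.950×10^7)²) = 3.630×10^7 N·mm.
d³ = 16×3.630×10^7/(π×56.55) = 3.269×10^6 mm³.
d = 148.4 mm.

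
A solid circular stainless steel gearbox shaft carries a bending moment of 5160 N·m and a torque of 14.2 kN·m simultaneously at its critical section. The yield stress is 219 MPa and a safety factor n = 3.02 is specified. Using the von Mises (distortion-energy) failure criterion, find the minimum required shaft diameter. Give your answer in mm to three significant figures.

d = 123 mm

σ_allow = σ_y/n = 219/3.02 = 72.52 MPa.
For a solid shaft σ_b = 32M/(πd³) and τ = 16T/(πd³), so the von Mises stress is σ' = (16/πd³)·√(4M²+3T²).
√(4M²+3T²) = √(4×(5.160×10^6)² + 3×(1.420×10^7)²) = 2.667×10^7 N·mm.
d³ = 16×2.667×10^7/(π×72.52) = 1.873×10^6 mm³.
d = 123.3 mm.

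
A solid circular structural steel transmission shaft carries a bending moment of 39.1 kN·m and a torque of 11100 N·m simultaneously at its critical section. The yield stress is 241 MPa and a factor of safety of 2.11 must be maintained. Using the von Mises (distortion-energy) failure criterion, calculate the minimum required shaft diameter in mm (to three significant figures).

σ_allow = σ_y/n = 241/2.11 = 114.2 MPa.
For a solid shaft σ_b = 32M/(πd³) and τ = 16T/(πd³), so the von Mises stress is σ' = (16/πd³)·√(4M²+3T²).
√(4M²+3T²) = √(4×(3.910×10^7)² + 3×(1.110×10^7)²) = 8.053×10^7 N·mm.
d³ = 16×8.053×10^7/(π×114.2) = 3.591×10^6 mm³.
d = 153.1 mm.

d = 153 mm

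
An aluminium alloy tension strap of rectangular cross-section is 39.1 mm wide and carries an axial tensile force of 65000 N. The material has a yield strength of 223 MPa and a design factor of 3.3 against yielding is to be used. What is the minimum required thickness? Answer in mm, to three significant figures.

σ_allow = 223/3.3 = 67.58 MPa.
Required area A = F/σ_allow = 65000/67.58 = 961.9 mm².
t = A/w = 961.9/39.1 = 24.60 mm.

t = 24.6 mm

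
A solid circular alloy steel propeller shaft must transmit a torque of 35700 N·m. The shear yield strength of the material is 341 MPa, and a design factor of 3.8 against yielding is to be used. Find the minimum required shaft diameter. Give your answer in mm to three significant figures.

d = 127 mm

Allowable shear stress τ_allow = 341/3.8 = 89.74 MPa.
For a solid shaft τ = 16T/(πd³), so d³ = 16T/(π τ_allow) = 16×3.5700×10^7/(π×89.74) = 2.026×10^6 mm³.
d = (2.026×10^6)^(1/3) = 126.5 mm.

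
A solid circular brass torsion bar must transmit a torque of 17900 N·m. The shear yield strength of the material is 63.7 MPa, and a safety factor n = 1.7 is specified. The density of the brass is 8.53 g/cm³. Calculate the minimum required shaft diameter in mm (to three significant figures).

Allowable shear stress τ_allow = 63.7/1.7 = 37.47 MPa.
For a solid shaft τ = 16T/(πd³), so d³ = 16T/(π τ_allow) = 16×1.7900×10^7/(π×37.47) = 2.433×10^6 mm³.
d = (2.433×10^6)^(1/3) = 134.5 mm.

d = 134 mm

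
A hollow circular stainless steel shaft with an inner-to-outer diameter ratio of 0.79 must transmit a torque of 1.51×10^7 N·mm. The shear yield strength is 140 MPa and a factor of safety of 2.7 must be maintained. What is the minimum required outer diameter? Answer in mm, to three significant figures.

τ_allow = 140/2.7 = 51.85 MPa.
For a hollow shaft τ = 16T/[πd_o³(1−k⁴)] with k = 0.79, so 1−k⁴ = 0.6105.
d_o³ = 16T/[π τ_allow (1−k⁴)] = 16×1.5100×10^7/(π×51.85×0.6105) = 2.429×10^6 mm³.
d_o = 134.4 mm.

d_o = 134 mm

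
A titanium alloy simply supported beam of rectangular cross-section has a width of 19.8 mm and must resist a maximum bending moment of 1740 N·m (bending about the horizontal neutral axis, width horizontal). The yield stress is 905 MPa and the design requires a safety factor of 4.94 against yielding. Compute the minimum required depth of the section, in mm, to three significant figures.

σ_allow = 905/4.94 = 183.2 MPa.
For a rectangular section σ = 6M/(bh²), so h² = 6M/(b σ_allow) = 6×1740000/(19.8×183.2) = 2878 mm².
h = 53.65 mm.

h = 53.6 mm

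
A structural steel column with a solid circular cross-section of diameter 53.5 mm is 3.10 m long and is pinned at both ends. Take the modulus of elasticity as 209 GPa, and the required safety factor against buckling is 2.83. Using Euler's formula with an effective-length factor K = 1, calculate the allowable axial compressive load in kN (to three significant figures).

I = πd⁴/64 = π×53.5⁴/64 = 402100 mm⁴.
Effective length L_e = KL = 1×3.10 m = 3100 mm.
Euler critical load P_cr = π²EI/L_e² = π²×209000×402100/3100² = 86320 N.
P_allow = P_cr/n = 86320/2.83 = 30500 N.

P_allow = 30.5 kN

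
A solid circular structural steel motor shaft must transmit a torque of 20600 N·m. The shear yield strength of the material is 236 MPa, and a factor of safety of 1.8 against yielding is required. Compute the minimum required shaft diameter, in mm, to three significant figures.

Allowable shear stress τ_allow = 236/1.8 = 131.1 MPa.
For a solid shaft τ = 16T/(πd³), so d³ = 16T/(π τ_allow) = 16×2.0600×10^7/(π×131.1) = 800200 mm³.
d = (800200)^(1/3) = 92.84 mm.

d = 92.8 mm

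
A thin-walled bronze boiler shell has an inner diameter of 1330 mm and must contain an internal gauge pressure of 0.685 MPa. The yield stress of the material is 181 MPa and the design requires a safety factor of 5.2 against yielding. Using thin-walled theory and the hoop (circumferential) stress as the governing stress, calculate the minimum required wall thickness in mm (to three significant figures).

t = 13.1 mm

σ_allow = 181/5.2 = 34.81 MPa.
Hoop stress σ_h = pD/(2t), so t = pD/(2σ_allow) = 0.685×1330/(2×34.81) = 13.09 mm.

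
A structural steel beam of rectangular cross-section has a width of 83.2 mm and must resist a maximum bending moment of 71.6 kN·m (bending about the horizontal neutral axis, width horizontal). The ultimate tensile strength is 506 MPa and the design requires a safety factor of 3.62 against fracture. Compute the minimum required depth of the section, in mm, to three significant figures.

σ_allow = 506/3.62 = 139.8 MPa.
For a rectangular section σ = 6M/(bh²), so h² = 6M/(b σ_allow) = 6×7.1600×10^7/(83.2×139.8) = 36940 mm².
h = 192.2 mm.

h = 192 mm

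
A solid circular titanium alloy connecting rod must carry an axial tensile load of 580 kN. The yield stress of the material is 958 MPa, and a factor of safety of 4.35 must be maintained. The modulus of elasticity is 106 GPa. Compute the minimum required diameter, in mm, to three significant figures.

Allowable stress σ_allow = 958/4.35 = 220.2 MPa.
Required area A = F/σ_allow = 580000/220.2 = 2634 mm².
A = πd²/4 → d = √(4A/π) = 57.91 mm.

d = 57.9 mm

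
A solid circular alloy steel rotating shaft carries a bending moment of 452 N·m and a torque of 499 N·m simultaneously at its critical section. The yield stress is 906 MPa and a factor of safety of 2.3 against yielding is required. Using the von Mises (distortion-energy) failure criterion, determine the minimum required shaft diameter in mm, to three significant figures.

d = 25.3 mm

σ_allow = σ_y/n = 906/2.3 = 393.9 MPa.
For a solid shaft σ_b = 32M/(πd³) and τ = 16T/(πd³), so the von Mises stress is σ' = (16/πd³)·√(4M²+3T²).
√(4M²+3T²) = √(4×(452000)² + 3×(499000)²) = 1.251×10^6 N·mm.
d³ = 16×1.251×10^6/(π×393.9) = 16170 mm³.
d = 25.29 mm.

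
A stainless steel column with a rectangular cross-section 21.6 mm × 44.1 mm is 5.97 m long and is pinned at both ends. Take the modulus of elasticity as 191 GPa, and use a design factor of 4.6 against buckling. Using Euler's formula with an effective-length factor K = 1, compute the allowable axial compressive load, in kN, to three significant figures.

P_allow = 0.426 kN

Buckling occurs about the weak axis: I_min = h·b³/12 = 44.1×21.6³/12 = 37040 mm⁴ (b = 21.6 mm is the smaller dimension).
Effective length L_e = KL = 1×5.97 m = 5970 mm.
Euler critical load P_cr = π²EI/L_e² = π²×191000×37040/5970² = 1959 N.
P_allow = P_cr/n = 1959/4.6 = 425.8 N.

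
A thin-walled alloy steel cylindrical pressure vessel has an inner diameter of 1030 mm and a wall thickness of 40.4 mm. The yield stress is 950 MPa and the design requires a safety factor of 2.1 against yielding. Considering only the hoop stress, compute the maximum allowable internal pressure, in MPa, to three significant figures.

p_allow = 35.5 MPa

σ_allow = 950/2.1 = 452.4 MPa.
σ_h = pD/(2t) → p_allow = 2σ_allow t/D = 2×452.4×40.4/1030 = 35.49 MPa.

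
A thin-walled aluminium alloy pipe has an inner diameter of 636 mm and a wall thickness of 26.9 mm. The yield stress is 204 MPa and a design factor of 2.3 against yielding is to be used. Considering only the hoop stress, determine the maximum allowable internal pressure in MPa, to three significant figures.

σ_allow = 204/2.3 = 88.70 MPa.
σ_h = pD/(2t) → p_allow = 2σ_allow t/D = 2×88.70×26.9/636 = 7.503 MPa.

p_allow = 7.50 MPa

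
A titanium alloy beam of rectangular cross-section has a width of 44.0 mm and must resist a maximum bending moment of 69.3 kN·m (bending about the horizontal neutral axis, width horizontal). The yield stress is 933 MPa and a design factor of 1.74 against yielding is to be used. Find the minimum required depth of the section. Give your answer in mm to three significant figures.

σ_allow = 933/1.74 = 536.2 MPa.
For a rectangular section σ = 6M/(bh²), so h² = 6M/(b σ_allow) = 6×6.9300×10^7/(44.0×536.2) = 17620 mm².
h = 132.8 mm.

h = 133 mm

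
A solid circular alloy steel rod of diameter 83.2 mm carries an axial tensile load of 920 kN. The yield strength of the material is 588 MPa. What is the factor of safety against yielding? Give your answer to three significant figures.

n = 3.47

A = πd²/4 = 5437 mm².
σ = F/A = 920000/5437 = 169.2 MPa.
n = 588/169.2 = 3.475.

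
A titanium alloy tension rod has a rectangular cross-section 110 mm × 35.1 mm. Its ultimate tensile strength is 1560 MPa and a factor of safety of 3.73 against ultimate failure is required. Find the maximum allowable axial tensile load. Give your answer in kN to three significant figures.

F_allow = 1610 kN

σ_allow = 1560/3.73 = 418.2 MPa.
A = 110×35.1 = 3861 mm².
F_allow = σ_allow × A = 418.2×3861 = 1.615×10^6 N.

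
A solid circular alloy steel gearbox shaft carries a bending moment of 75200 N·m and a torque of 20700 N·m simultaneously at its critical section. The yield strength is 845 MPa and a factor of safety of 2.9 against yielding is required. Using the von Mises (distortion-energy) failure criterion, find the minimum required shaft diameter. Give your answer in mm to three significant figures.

σ_allow = σ_y/n = 845/2.9 = 291.4 MPa.
For a solid shaft σ_b = 32M/(πd³) and τ = 16T/(πd³), so the von Mises stress is σ' = (16/πd³)·√(4M²+3T²).
√(4M²+3T²) = √(4×(7.520×10^7)² + 3×(2.070×10^7)²) = 1.546×10^8 N·mm.
d³ = 16×1.546×10^8/(π×291.4) = 2.702×10^6 mm³.
d = 139.3 mm.

d = 139 mm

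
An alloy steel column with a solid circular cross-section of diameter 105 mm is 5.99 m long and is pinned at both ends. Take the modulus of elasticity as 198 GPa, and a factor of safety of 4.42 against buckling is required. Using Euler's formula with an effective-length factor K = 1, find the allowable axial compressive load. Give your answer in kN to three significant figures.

P_allow = 73.5 kN

I = πd⁴/64 = π×105⁴/64 = 5.967×10^6 mm⁴.
Effective length L_e = KL = 1×5.99 m = 5990 mm.
Euler critical load P_cr = π²EI/L_e² = π²×198000×5.967×10^6/5990² = 325000 N.
P_allow = P_cr/n = 325000/4.42 = 73520 N.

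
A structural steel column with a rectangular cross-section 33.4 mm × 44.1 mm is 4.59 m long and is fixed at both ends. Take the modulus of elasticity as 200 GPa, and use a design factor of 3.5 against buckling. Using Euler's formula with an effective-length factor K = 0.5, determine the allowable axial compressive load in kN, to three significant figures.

P_allow = 14.7 kN

Buckling occurs about the weak axis: I_min = h·b³/12 = 44.1×33.4³/12 = 136900 mm⁴ (b = 33.4 mm is the smaller dimension).
Effective length L_e = KL = 0.5×4.59 m = 2295 mm.
Euler critical load P_cr = π²EI/L_e² = π²×200000×136900/2295² = 51320 N.
P_allow = P_cr/n = 51320/3.5 = 14660 N.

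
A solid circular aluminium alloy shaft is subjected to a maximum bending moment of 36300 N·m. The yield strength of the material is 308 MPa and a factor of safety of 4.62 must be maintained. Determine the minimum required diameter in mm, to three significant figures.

d = 177 mm

σ_allow = 308/4.62 = 66.67 MPa.
For a solid circular section σ = 32M/(πd³), so d³ = 32M/(π σ_allow) = 32×3.6300×10^7/(π×66.67) = 5.546×10^6 mm³.
d = 177.0 mm.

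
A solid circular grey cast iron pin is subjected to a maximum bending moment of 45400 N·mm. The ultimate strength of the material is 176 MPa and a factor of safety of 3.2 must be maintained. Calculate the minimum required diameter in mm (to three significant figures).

σ_allow = 176/3.2 = 55.00 MPa.
For a solid circular section σ = 32M/(πd³), so d³ = 32M/(π σ_allow) = 32×45400/(π×55.00) = 8408 mm³.
d = 20.33 mm.

d = 20.3 mm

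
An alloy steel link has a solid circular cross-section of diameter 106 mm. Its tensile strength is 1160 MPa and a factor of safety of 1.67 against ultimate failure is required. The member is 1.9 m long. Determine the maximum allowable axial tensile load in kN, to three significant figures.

σ_allow = 1160/1.67 = 694.6 MPa.
A = πd²/4 = π×106²/4 = 8825 mm².
F_allow = σ_allow × A = 694.6×8825 = 6.130×10^6 N.

F_allow = 6130 kN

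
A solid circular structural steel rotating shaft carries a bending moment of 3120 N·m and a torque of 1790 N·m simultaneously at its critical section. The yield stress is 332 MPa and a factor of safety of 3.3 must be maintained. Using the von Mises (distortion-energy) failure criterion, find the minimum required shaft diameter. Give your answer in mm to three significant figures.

d = 70.7 mm

σ_allow = σ_y/n = 332/3.3 = 100.6 MPa.
For a solid shaft σ_b = 32M/(πd³) and τ = 16T/(πd³), so the von Mises stress is σ' = (16/πd³)·√(4M²+3T²).
√(4M²+3T²) = √(4×(3.120×10^6)² + 3×(1.790×10^6)²) = 6.968×10^6 N·mm.
d³ = 16×6.968×10^6/(π×100.6) = 352700 mm³.
d = 70.66 mm.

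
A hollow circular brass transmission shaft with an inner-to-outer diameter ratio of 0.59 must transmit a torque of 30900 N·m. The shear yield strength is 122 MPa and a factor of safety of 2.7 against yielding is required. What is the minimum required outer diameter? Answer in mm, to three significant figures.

d_o = 158 mm

τ_allow = 122/2.7 = 45.19 MPa.
For a hollow shaft τ = 16T/[πd_o³(1−k⁴)] with k = 0.59, so 1−k⁴ = 0.8788.
d_o³ = 16T/[π τ_allow (1−k⁴)] = 16×3.0900×10^7/(π×45.19×0.8788) = 3.963×10^6 mm³.
d_o = 158.2 mm.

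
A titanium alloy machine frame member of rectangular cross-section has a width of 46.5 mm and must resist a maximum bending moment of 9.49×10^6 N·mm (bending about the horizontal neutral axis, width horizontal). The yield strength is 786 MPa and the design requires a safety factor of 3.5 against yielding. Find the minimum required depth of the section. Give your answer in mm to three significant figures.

σ_allow = 786/3.5 = 224.6 MPa.
For a rectangular section σ = 6M/(bh²), so h² = 6M/(b σ_allow) = 6×9490000/(46.5×224.6) = 5453 mm².
h = 73.84 mm.

h = 73.8 mm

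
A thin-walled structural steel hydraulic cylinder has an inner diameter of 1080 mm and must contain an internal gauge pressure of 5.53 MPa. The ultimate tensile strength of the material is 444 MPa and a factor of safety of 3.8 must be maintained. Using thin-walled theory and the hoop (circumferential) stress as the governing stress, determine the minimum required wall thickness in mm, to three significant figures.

σ_allow = 444/3.8 = 116.8 MPa.
Hoop stress σ_h = pD/(2t), so t = pD/(2σ_allow) = 5.53×1080/(2×116.8) = 25.56 mm.

t = 25.6 mm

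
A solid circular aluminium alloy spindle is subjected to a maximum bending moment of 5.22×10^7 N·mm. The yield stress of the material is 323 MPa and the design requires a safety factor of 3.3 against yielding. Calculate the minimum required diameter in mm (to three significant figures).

σ_allow = 323/3.3 = 97.88 MPa.
For a solid circular section σ = 32M/(πd³), so d³ = 32M/(π σ_allow) = 32×5.2200×10^7/(π×97.88) = 5.432×10^6 mm³.
d = 175.8 mm.

d = 176 mm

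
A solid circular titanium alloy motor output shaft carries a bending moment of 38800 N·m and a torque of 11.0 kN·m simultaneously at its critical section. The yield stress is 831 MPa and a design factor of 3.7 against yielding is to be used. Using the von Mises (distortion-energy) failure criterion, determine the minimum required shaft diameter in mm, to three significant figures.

d = 122 mm

σ_allow = σ_y/n = 831/3.7 = 224.6 MPa.
For a solid shaft σ_b = 32M/(πd³) and τ = 16T/(πd³), so the von Mises stress is σ' = (16/πd³)·√(4M²+3T²).
√(4M²+3T²) = √(4×(3.880×10^7)² + 3×(1.100×10^7)²) = 7.990×10^7 N·mm.
d³ = 16×7.990×10^7/(π×224.6) = 1.812×10^6 mm³.
d = 121.9 mm.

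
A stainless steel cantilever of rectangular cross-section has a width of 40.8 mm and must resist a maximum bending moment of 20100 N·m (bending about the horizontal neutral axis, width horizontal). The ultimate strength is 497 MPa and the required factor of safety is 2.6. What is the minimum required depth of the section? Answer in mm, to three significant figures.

σ_allow = 497/2.6 = 191.2 MPa.
For a rectangular section σ = 6M/(bh²), so h² = 6M/(b σ_allow) = 6×2.0100×10^7/(40.8×191.2) = 15460 mm².
h = 124.4 mm.

h = 124 mm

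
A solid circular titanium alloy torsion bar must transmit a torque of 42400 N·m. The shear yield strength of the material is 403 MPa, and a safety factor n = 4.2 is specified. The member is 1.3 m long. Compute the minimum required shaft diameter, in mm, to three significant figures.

Allowable shear stress τ_allow = 403/4.2 = 95.95 MPa.
For a solid shaft τ = 16T/(πd³), so d³ = 16T/(π τ_allow) = 16×4.2400×10^7/(π×95.95) = 2.251×10^6 mm³.
d = (2.251×10^6)^(1/3) = 131.0 mm.

d = 131 mm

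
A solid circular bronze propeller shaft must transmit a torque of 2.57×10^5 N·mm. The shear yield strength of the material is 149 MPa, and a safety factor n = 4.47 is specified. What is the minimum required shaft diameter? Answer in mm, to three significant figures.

d = 34.0 mm

Allowable shear stress τ_allow = 149/4.47 = 33.33 MPa.
For a solid shaft τ = 16T/(πd³), so d³ = 16T/(π τ_allow) = 16×257000/(π×33.33) = 39270 mm³.
d = (39270)^(1/3) = 33.99 mm.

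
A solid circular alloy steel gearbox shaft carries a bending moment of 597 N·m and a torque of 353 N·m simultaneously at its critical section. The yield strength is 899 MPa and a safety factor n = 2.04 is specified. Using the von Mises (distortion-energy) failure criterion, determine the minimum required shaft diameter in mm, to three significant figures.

d = 24.9 mm

σ_allow = σ_y/n = 899/2.04 = 440.7 MPa.
For a solid shaft σ_b = 32M/(πd³) and τ = 16T/(πd³), so the von Mises stress is σ' = (16/πd³)·√(4M²+3T²).
√(4M²+3T²) = √(4×(597000)² + 3×(353000)²) = 1.341×10^6 N·mm.
d³ = 16×1.341×10^6/(π×440.7) = 15500 mm³.
d = 24.93 mm.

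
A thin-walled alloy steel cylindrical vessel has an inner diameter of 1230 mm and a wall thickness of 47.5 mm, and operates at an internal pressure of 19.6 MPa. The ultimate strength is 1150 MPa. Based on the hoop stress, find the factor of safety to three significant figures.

σ_h = pD/(2t) = 19.6×1230/(2×47.5) = 253.8 MPa.
n = 1150/253.8 = 4.532.

n = 4.53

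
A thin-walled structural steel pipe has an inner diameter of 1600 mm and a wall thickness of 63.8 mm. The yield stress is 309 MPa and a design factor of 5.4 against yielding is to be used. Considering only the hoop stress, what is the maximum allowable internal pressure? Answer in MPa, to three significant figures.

σ_allow = 309/5.4 = 57.22 MPa.
σ_h = pD/(2t) → p_allow = 2σ_allow t/D = 2×57.22×63.8/1600 = 4.563 MPa.

p_allow = 4.56 MPa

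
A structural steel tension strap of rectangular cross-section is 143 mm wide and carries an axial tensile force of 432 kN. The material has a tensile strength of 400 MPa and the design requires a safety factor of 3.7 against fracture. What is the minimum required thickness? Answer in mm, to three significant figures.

σ_allow = 400/3.7 = 108.1 MPa.
Required area A = F/σ_allow = 432000/108.1 = 3996 mm².
t = A/w = 3996/143 = 27.94 mm.

t = 27.9 mm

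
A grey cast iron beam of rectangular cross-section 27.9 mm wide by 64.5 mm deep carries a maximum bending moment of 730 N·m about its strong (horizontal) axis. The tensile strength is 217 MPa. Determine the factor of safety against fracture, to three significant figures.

n = 5.75

Section modulus S = bh²/6 = 27.9×64.5²/6 = 19350 mm³.
σ = M/S = 730000/19350 = 37.74 MPa.
n = 217/37.74 = 5.751.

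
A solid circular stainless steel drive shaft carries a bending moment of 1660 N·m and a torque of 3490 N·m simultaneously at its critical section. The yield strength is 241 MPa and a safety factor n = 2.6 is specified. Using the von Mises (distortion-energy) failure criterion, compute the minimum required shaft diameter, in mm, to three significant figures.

d = 72.4 mm

σ_allow = σ_y/n = 241/2.6 = 92.69 MPa.
For a solid shaft σ_b = 32M/(πd³) and τ = 16T/(πd³), so the von Mises stress is σ' = (16/πd³)·√(4M²+3T²).
√(4M²+3T²) = √(4×(1.660×10^6)² + 3×(3.490×10^6)²) = 6.897×10^6 N·mm.
d³ = 16×6.897×10^6/(π×92.69) = 378900 mm³.
d = 72.36 mm.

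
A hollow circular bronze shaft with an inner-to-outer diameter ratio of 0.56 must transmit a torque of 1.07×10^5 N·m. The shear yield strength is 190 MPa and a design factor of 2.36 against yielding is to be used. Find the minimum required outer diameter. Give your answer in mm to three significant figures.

τ_allow = 190/2.36 = 80.51 MPa.
For a hollow shaft τ = 16T/[πd_o³(1−k⁴)] with k = 0.56, so 1−k⁴ = 0.9017.
d_o³ = 16T/[π τ_allow (1−k⁴)] = 16×1.0700×10^8/(π×80.51×0.9017) = 7.507×10^6 mm³.
d_o = 195.8 mm.

d_o = 196 mm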